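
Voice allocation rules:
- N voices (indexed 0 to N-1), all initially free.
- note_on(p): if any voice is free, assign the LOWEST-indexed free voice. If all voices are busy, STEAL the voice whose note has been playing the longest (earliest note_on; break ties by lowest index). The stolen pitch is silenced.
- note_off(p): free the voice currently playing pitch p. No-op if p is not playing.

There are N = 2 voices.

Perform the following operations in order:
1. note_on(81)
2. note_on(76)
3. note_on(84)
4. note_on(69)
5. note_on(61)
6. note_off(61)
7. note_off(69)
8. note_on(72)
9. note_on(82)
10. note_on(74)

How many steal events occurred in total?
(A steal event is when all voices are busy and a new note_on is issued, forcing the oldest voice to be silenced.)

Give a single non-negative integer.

Op 1: note_on(81): voice 0 is free -> assigned | voices=[81 -]
Op 2: note_on(76): voice 1 is free -> assigned | voices=[81 76]
Op 3: note_on(84): all voices busy, STEAL voice 0 (pitch 81, oldest) -> assign | voices=[84 76]
Op 4: note_on(69): all voices busy, STEAL voice 1 (pitch 76, oldest) -> assign | voices=[84 69]
Op 5: note_on(61): all voices busy, STEAL voice 0 (pitch 84, oldest) -> assign | voices=[61 69]
Op 6: note_off(61): free voice 0 | voices=[- 69]
Op 7: note_off(69): free voice 1 | voices=[- -]
Op 8: note_on(72): voice 0 is free -> assigned | voices=[72 -]
Op 9: note_on(82): voice 1 is free -> assigned | voices=[72 82]
Op 10: note_on(74): all voices busy, STEAL voice 0 (pitch 72, oldest) -> assign | voices=[74 82]

Answer: 4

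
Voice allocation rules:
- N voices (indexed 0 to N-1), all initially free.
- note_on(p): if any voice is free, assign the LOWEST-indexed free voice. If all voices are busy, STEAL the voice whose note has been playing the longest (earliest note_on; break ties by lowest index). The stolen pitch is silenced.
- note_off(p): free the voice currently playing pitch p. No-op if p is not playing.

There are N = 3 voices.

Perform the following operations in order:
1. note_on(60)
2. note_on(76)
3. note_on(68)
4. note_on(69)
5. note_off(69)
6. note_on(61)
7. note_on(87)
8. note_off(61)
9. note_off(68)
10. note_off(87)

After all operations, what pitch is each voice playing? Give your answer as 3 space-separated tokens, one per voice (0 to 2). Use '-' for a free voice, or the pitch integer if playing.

Op 1: note_on(60): voice 0 is free -> assigned | voices=[60 - -]
Op 2: note_on(76): voice 1 is free -> assigned | voices=[60 76 -]
Op 3: note_on(68): voice 2 is free -> assigned | voices=[60 76 68]
Op 4: note_on(69): all voices busy, STEAL voice 0 (pitch 60, oldest) -> assign | voices=[69 76 68]
Op 5: note_off(69): free voice 0 | voices=[- 76 68]
Op 6: note_on(61): voice 0 is free -> assigned | voices=[61 76 68]
Op 7: note_on(87): all voices busy, STEAL voice 1 (pitch 76, oldest) -> assign | voices=[61 87 68]
Op 8: note_off(61): free voice 0 | voices=[- 87 68]
Op 9: note_off(68): free voice 2 | voices=[- 87 -]
Op 10: note_off(87): free voice 1 | voices=[- - -]

Answer: - - -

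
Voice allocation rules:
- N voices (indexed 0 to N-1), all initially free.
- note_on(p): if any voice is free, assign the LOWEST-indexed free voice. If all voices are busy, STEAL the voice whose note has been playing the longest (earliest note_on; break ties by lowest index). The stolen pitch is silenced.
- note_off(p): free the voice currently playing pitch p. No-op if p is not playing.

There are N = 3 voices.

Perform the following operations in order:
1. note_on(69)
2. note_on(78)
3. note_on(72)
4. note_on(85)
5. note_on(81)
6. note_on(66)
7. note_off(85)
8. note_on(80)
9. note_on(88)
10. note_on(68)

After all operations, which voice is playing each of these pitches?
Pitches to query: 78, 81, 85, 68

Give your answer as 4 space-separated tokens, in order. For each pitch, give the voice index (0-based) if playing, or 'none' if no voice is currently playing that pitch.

Op 1: note_on(69): voice 0 is free -> assigned | voices=[69 - -]
Op 2: note_on(78): voice 1 is free -> assigned | voices=[69 78 -]
Op 3: note_on(72): voice 2 is free -> assigned | voices=[69 78 72]
Op 4: note_on(85): all voices busy, STEAL voice 0 (pitch 69, oldest) -> assign | voices=[85 78 72]
Op 5: note_on(81): all voices busy, STEAL voice 1 (pitch 78, oldest) -> assign | voices=[85 81 72]
Op 6: note_on(66): all voices busy, STEAL voice 2 (pitch 72, oldest) -> assign | voices=[85 81 66]
Op 7: note_off(85): free voice 0 | voices=[- 81 66]
Op 8: note_on(80): voice 0 is free -> assigned | voices=[80 81 66]
Op 9: note_on(88): all voices busy, STEAL voice 1 (pitch 81, oldest) -> assign | voices=[80 88 66]
Op 10: note_on(68): all voices busy, STEAL voice 2 (pitch 66, oldest) -> assign | voices=[80 88 68]

Answer: none none none 2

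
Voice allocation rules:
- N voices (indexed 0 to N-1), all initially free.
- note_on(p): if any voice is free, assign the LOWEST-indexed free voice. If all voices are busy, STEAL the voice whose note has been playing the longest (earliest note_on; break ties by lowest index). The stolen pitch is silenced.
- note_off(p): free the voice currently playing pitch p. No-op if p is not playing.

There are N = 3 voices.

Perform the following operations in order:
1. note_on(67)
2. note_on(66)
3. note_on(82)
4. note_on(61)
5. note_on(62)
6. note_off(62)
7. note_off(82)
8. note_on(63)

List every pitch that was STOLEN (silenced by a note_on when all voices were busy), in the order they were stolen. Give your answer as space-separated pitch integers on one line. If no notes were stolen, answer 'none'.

Op 1: note_on(67): voice 0 is free -> assigned | voices=[67 - -]
Op 2: note_on(66): voice 1 is free -> assigned | voices=[67 66 -]
Op 3: note_on(82): voice 2 is free -> assigned | voices=[67 66 82]
Op 4: note_on(61): all voices busy, STEAL voice 0 (pitch 67, oldest) -> assign | voices=[61 66 82]
Op 5: note_on(62): all voices busy, STEAL voice 1 (pitch 66, oldest) -> assign | voices=[61 62 82]
Op 6: note_off(62): free voice 1 | voices=[61 - 82]
Op 7: note_off(82): free voice 2 | voices=[61 - -]
Op 8: note_on(63): voice 1 is free -> assigned | voices=[61 63 -]

Answer: 67 66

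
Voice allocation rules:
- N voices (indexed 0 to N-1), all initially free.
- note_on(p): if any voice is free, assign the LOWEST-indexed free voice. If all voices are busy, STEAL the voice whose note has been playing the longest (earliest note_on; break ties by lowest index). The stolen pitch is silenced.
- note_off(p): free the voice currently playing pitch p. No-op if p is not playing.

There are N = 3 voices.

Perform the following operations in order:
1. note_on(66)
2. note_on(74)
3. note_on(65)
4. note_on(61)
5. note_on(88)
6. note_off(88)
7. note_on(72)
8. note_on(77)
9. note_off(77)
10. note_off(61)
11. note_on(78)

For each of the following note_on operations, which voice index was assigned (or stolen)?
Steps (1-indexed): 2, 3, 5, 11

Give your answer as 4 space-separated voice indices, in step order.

Op 1: note_on(66): voice 0 is free -> assigned | voices=[66 - -]
Op 2: note_on(74): voice 1 is free -> assigned | voices=[66 74 -]
Op 3: note_on(65): voice 2 is free -> assigned | voices=[66 74 65]
Op 4: note_on(61): all voices busy, STEAL voice 0 (pitch 66, oldest) -> assign | voices=[61 74 65]
Op 5: note_on(88): all voices busy, STEAL voice 1 (pitch 74, oldest) -> assign | voices=[61 88 65]
Op 6: note_off(88): free voice 1 | voices=[61 - 65]
Op 7: note_on(72): voice 1 is free -> assigned | voices=[61 72 65]
Op 8: note_on(77): all voices busy, STEAL voice 2 (pitch 65, oldest) -> assign | voices=[61 72 77]
Op 9: note_off(77): free voice 2 | voices=[61 72 -]
Op 10: note_off(61): free voice 0 | voices=[- 72 -]
Op 11: note_on(78): voice 0 is free -> assigned | voices=[78 72 -]

Answer: 1 2 1 0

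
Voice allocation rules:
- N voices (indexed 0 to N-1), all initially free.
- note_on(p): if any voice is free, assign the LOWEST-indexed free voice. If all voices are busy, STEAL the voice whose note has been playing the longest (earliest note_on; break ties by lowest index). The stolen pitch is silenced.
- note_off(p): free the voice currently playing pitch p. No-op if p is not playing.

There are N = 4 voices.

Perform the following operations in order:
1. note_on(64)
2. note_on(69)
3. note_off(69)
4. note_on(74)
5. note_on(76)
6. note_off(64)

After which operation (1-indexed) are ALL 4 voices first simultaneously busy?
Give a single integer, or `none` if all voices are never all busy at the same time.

Answer: none

Derivation:
Op 1: note_on(64): voice 0 is free -> assigned | voices=[64 - - -]
Op 2: note_on(69): voice 1 is free -> assigned | voices=[64 69 - -]
Op 3: note_off(69): free voice 1 | voices=[64 - - -]
Op 4: note_on(74): voice 1 is free -> assigned | voices=[64 74 - -]
Op 5: note_on(76): voice 2 is free -> assigned | voices=[64 74 76 -]
Op 6: note_off(64): free voice 0 | voices=[- 74 76 -]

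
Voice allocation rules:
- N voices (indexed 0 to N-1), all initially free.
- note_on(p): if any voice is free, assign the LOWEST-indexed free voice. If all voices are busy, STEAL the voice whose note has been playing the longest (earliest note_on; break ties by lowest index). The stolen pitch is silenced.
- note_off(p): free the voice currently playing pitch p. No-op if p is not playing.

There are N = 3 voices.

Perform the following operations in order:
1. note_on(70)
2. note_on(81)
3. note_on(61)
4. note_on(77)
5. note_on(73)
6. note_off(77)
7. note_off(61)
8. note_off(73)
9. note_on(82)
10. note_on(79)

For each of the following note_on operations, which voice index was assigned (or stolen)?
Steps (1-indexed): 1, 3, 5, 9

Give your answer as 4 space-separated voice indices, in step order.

Op 1: note_on(70): voice 0 is free -> assigned | voices=[70 - -]
Op 2: note_on(81): voice 1 is free -> assigned | voices=[70 81 -]
Op 3: note_on(61): voice 2 is free -> assigned | voices=[70 81 61]
Op 4: note_on(77): all voices busy, STEAL voice 0 (pitch 70, oldest) -> assign | voices=[77 81 61]
Op 5: note_on(73): all voices busy, STEAL voice 1 (pitch 81, oldest) -> assign | voices=[77 73 61]
Op 6: note_off(77): free voice 0 | voices=[- 73 61]
Op 7: note_off(61): free voice 2 | voices=[- 73 -]
Op 8: note_off(73): free voice 1 | voices=[- - -]
Op 9: note_on(82): voice 0 is free -> assigned | voices=[82 - -]
Op 10: note_on(79): voice 1 is free -> assigned | voices=[82 79 -]

Answer: 0 2 1 0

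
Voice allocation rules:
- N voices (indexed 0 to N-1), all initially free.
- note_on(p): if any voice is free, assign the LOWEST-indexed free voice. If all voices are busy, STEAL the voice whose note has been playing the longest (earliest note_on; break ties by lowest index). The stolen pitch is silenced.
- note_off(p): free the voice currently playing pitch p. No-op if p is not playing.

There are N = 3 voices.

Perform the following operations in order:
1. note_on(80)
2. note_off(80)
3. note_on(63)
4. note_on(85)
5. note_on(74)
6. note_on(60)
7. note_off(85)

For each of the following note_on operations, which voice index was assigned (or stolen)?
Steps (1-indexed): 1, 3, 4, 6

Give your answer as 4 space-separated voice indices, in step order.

Answer: 0 0 1 0

Derivation:
Op 1: note_on(80): voice 0 is free -> assigned | voices=[80 - -]
Op 2: note_off(80): free voice 0 | voices=[- - -]
Op 3: note_on(63): voice 0 is free -> assigned | voices=[63 - -]
Op 4: note_on(85): voice 1 is free -> assigned | voices=[63 85 -]
Op 5: note_on(74): voice 2 is free -> assigned | voices=[63 85 74]
Op 6: note_on(60): all voices busy, STEAL voice 0 (pitch 63, oldest) -> assign | voices=[60 85 74]
Op 7: note_off(85): free voice 1 | voices=[60 - 74]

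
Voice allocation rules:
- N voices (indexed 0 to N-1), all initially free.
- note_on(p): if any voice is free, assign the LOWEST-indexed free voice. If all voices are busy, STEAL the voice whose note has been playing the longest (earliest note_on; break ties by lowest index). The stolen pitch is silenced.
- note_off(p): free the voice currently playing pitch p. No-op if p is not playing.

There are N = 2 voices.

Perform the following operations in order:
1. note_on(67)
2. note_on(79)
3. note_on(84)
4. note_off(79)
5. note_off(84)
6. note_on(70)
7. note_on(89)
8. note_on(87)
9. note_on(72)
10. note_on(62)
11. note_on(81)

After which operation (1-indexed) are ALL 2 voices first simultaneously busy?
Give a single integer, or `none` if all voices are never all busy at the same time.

Op 1: note_on(67): voice 0 is free -> assigned | voices=[67 -]
Op 2: note_on(79): voice 1 is free -> assigned | voices=[67 79]
Op 3: note_on(84): all voices busy, STEAL voice 0 (pitch 67, oldest) -> assign | voices=[84 79]
Op 4: note_off(79): free voice 1 | voices=[84 -]
Op 5: note_off(84): free voice 0 | voices=[- -]
Op 6: note_on(70): voice 0 is free -> assigned | voices=[70 -]
Op 7: note_on(89): voice 1 is free -> assigned | voices=[70 89]
Op 8: note_on(87): all voices busy, STEAL voice 0 (pitch 70, oldest) -> assign | voices=[87 89]
Op 9: note_on(72): all voices busy, STEAL voice 1 (pitch 89, oldest) -> assign | voices=[87 72]
Op 10: note_on(62): all voices busy, STEAL voice 0 (pitch 87, oldest) -> assign | voices=[62 72]
Op 11: note_on(81): all voices busy, STEAL voice 1 (pitch 72, oldest) -> assign | voices=[62 81]

Answer: 2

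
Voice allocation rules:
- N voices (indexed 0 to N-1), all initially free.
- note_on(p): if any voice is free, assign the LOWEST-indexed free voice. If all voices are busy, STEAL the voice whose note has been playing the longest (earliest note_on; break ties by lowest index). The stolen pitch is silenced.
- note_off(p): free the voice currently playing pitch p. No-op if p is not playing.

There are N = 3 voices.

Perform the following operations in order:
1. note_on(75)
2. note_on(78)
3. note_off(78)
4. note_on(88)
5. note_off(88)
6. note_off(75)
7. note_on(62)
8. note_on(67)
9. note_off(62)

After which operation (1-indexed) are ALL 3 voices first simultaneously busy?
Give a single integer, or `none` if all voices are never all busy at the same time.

Answer: none

Derivation:
Op 1: note_on(75): voice 0 is free -> assigned | voices=[75 - -]
Op 2: note_on(78): voice 1 is free -> assigned | voices=[75 78 -]
Op 3: note_off(78): free voice 1 | voices=[75 - -]
Op 4: note_on(88): voice 1 is free -> assigned | voices=[75 88 -]
Op 5: note_off(88): free voice 1 | voices=[75 - -]
Op 6: note_off(75): free voice 0 | voices=[- - -]
Op 7: note_on(62): voice 0 is free -> assigned | voices=[62 - -]
Op 8: note_on(67): voice 1 is free -> assigned | voices=[62 67 -]
Op 9: note_off(62): free voice 0 | voices=[- 67 -]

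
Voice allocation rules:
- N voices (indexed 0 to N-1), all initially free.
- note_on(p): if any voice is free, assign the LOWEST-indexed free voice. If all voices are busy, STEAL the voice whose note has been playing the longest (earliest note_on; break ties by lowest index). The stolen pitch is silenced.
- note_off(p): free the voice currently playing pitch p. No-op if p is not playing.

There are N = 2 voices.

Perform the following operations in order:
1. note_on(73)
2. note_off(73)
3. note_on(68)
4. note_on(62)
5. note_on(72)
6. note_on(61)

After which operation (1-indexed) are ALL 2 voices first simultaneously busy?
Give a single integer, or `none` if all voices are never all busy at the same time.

Answer: 4

Derivation:
Op 1: note_on(73): voice 0 is free -> assigned | voices=[73 -]
Op 2: note_off(73): free voice 0 | voices=[- -]
Op 3: note_on(68): voice 0 is free -> assigned | voices=[68 -]
Op 4: note_on(62): voice 1 is free -> assigned | voices=[68 62]
Op 5: note_on(72): all voices busy, STEAL voice 0 (pitch 68, oldest) -> assign | voices=[72 62]
Op 6: note_on(61): all voices busy, STEAL voice 1 (pitch 62, oldest) -> assign | voices=[72 61]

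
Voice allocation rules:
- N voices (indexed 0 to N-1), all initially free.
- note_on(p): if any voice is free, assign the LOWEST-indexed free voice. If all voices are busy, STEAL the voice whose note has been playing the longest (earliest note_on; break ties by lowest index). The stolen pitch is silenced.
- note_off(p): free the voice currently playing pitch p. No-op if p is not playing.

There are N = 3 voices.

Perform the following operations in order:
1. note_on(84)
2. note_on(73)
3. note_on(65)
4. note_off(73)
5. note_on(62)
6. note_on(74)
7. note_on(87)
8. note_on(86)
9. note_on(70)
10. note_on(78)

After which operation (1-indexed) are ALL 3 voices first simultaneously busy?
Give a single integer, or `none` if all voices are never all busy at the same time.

Answer: 3

Derivation:
Op 1: note_on(84): voice 0 is free -> assigned | voices=[84 - -]
Op 2: note_on(73): voice 1 is free -> assigned | voices=[84 73 -]
Op 3: note_on(65): voice 2 is free -> assigned | voices=[84 73 65]
Op 4: note_off(73): free voice 1 | voices=[84 - 65]
Op 5: note_on(62): voice 1 is free -> assigned | voices=[84 62 65]
Op 6: note_on(74): all voices busy, STEAL voice 0 (pitch 84, oldest) -> assign | voices=[74 62 65]
Op 7: note_on(87): all voices busy, STEAL voice 2 (pitch 65, oldest) -> assign | voices=[74 62 87]
Op 8: note_on(86): all voices busy, STEAL voice 1 (pitch 62, oldest) -> assign | voices=[74 86 87]
Op 9: note_on(70): all voices busy, STEAL voice 0 (pitch 74, oldest) -> assign | voices=[70 86 87]
Op 10: note_on(78): all voices busy, STEAL voice 2 (pitch 87, oldest) -> assign | voices=[70 86 78]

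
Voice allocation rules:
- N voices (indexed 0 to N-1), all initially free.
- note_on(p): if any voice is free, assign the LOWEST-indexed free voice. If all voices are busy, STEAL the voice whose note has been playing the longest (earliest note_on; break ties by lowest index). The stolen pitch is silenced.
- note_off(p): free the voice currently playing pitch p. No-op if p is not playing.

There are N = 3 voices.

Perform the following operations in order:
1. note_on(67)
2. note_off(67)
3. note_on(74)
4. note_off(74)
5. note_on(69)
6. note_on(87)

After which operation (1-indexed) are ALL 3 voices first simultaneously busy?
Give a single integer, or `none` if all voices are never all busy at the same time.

Answer: none

Derivation:
Op 1: note_on(67): voice 0 is free -> assigned | voices=[67 - -]
Op 2: note_off(67): free voice 0 | voices=[- - -]
Op 3: note_on(74): voice 0 is free -> assigned | voices=[74 - -]
Op 4: note_off(74): free voice 0 | voices=[- - -]
Op 5: note_on(69): voice 0 is free -> assigned | voices=[69 - -]
Op 6: note_on(87): voice 1 is free -> assigned | voices=[69 87 -]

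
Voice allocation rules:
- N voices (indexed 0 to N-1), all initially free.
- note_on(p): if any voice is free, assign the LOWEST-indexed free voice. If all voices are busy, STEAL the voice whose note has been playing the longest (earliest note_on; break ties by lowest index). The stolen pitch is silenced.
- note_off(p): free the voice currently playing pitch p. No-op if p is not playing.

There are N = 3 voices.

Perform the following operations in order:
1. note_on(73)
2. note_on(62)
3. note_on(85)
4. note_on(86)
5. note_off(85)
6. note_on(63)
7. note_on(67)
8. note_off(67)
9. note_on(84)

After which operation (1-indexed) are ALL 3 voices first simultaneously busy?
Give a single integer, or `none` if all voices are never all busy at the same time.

Answer: 3

Derivation:
Op 1: note_on(73): voice 0 is free -> assigned | voices=[73 - -]
Op 2: note_on(62): voice 1 is free -> assigned | voices=[73 62 -]
Op 3: note_on(85): voice 2 is free -> assigned | voices=[73 62 85]
Op 4: note_on(86): all voices busy, STEAL voice 0 (pitch 73, oldest) -> assign | voices=[86 62 85]
Op 5: note_off(85): free voice 2 | voices=[86 62 -]
Op 6: note_on(63): voice 2 is free -> assigned | voices=[86 62 63]
Op 7: note_on(67): all voices busy, STEAL voice 1 (pitch 62, oldest) -> assign | voices=[86 67 63]
Op 8: note_off(67): free voice 1 | voices=[86 - 63]
Op 9: note_on(84): voice 1 is free -> assigned | voices=[86 84 63]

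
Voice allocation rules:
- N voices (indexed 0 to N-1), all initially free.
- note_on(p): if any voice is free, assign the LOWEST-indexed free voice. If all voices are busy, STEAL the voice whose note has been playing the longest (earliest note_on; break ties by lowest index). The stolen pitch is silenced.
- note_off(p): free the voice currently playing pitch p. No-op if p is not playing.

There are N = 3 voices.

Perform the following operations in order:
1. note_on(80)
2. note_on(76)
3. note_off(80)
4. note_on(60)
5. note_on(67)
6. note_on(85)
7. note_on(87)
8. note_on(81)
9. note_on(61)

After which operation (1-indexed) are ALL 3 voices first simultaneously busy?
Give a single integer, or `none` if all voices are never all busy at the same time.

Answer: 5

Derivation:
Op 1: note_on(80): voice 0 is free -> assigned | voices=[80 - -]
Op 2: note_on(76): voice 1 is free -> assigned | voices=[80 76 -]
Op 3: note_off(80): free voice 0 | voices=[- 76 -]
Op 4: note_on(60): voice 0 is free -> assigned | voices=[60 76 -]
Op 5: note_on(67): voice 2 is free -> assigned | voices=[60 76 67]
Op 6: note_on(85): all voices busy, STEAL voice 1 (pitch 76, oldest) -> assign | voices=[60 85 67]
Op 7: note_on(87): all voices busy, STEAL voice 0 (pitch 60, oldest) -> assign | voices=[87 85 67]
Op 8: note_on(81): all voices busy, STEAL voice 2 (pitch 67, oldest) -> assign | voices=[87 85 81]
Op 9: note_on(61): all voices busy, STEAL voice 1 (pitch 85, oldest) -> assign | voices=[87 61 81]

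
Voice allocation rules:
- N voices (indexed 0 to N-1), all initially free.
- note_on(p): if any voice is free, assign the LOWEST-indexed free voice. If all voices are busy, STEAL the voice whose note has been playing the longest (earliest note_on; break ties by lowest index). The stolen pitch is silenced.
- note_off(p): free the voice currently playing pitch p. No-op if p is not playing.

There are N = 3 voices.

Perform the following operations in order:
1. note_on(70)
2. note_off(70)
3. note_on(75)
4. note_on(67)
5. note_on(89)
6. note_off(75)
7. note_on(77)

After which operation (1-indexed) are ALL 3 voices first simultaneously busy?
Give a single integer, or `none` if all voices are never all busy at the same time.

Op 1: note_on(70): voice 0 is free -> assigned | voices=[70 - -]
Op 2: note_off(70): free voice 0 | voices=[- - -]
Op 3: note_on(75): voice 0 is free -> assigned | voices=[75 - -]
Op 4: note_on(67): voice 1 is free -> assigned | voices=[75 67 -]
Op 5: note_on(89): voice 2 is free -> assigned | voices=[75 67 89]
Op 6: note_off(75): free voice 0 | voices=[- 67 89]
Op 7: note_on(77): voice 0 is free -> assigned | voices=[77 67 89]

Answer: 5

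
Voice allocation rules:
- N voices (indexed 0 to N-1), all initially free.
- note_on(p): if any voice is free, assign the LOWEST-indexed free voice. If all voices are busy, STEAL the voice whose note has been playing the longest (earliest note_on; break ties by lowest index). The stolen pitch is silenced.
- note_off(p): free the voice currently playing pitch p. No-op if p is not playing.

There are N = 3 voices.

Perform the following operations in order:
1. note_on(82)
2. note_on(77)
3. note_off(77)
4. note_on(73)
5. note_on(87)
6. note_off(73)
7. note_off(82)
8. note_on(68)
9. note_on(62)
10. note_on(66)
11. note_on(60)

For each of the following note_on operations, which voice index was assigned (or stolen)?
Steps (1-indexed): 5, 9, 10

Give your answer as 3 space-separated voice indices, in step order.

Op 1: note_on(82): voice 0 is free -> assigned | voices=[82 - -]
Op 2: note_on(77): voice 1 is free -> assigned | voices=[82 77 -]
Op 3: note_off(77): free voice 1 | voices=[82 - -]
Op 4: note_on(73): voice 1 is free -> assigned | voices=[82 73 -]
Op 5: note_on(87): voice 2 is free -> assigned | voices=[82 73 87]
Op 6: note_off(73): free voice 1 | voices=[82 - 87]
Op 7: note_off(82): free voice 0 | voices=[- - 87]
Op 8: note_on(68): voice 0 is free -> assigned | voices=[68 - 87]
Op 9: note_on(62): voice 1 is free -> assigned | voices=[68 62 87]
Op 10: note_on(66): all voices busy, STEAL voice 2 (pitch 87, oldest) -> assign | voices=[68 62 66]
Op 11: note_on(60): all voices busy, STEAL voice 0 (pitch 68, oldest) -> assign | voices=[60 62 66]

Answer: 2 1 2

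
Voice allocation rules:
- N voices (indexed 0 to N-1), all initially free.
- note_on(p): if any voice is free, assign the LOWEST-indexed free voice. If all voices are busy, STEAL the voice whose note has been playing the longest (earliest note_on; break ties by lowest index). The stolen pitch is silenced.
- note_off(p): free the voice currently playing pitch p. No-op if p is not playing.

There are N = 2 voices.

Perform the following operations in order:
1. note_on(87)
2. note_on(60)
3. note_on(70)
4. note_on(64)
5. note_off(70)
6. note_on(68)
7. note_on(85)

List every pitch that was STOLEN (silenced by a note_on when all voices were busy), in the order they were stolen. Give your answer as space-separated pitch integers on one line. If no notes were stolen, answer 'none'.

Op 1: note_on(87): voice 0 is free -> assigned | voices=[87 -]
Op 2: note_on(60): voice 1 is free -> assigned | voices=[87 60]
Op 3: note_on(70): all voices busy, STEAL voice 0 (pitch 87, oldest) -> assign | voices=[70 60]
Op 4: note_on(64): all voices busy, STEAL voice 1 (pitch 60, oldest) -> assign | voices=[70 64]
Op 5: note_off(70): free voice 0 | voices=[- 64]
Op 6: note_on(68): voice 0 is free -> assigned | voices=[68 64]
Op 7: note_on(85): all voices busy, STEAL voice 1 (pitch 64, oldest) -> assign | voices=[68 85]

Answer: 87 60 64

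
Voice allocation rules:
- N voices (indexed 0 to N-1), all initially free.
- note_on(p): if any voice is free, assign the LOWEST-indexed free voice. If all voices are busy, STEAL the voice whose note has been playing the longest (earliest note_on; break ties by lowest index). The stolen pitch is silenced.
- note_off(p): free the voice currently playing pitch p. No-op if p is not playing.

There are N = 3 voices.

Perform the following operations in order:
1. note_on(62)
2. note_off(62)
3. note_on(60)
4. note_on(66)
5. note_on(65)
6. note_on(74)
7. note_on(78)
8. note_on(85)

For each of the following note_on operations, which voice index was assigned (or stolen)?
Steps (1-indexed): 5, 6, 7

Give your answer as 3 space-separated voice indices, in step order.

Op 1: note_on(62): voice 0 is free -> assigned | voices=[62 - -]
Op 2: note_off(62): free voice 0 | voices=[- - -]
Op 3: note_on(60): voice 0 is free -> assigned | voices=[60 - -]
Op 4: note_on(66): voice 1 is free -> assigned | voices=[60 66 -]
Op 5: note_on(65): voice 2 is free -> assigned | voices=[60 66 65]
Op 6: note_on(74): all voices busy, STEAL voice 0 (pitch 60, oldest) -> assign | voices=[74 66 65]
Op 7: note_on(78): all voices busy, STEAL voice 1 (pitch 66, oldest) -> assign | voices=[74 78 65]
Op 8: note_on(85): all voices busy, STEAL voice 2 (pitch 65, oldest) -> assign | voices=[74 78 85]

Answer: 2 0 1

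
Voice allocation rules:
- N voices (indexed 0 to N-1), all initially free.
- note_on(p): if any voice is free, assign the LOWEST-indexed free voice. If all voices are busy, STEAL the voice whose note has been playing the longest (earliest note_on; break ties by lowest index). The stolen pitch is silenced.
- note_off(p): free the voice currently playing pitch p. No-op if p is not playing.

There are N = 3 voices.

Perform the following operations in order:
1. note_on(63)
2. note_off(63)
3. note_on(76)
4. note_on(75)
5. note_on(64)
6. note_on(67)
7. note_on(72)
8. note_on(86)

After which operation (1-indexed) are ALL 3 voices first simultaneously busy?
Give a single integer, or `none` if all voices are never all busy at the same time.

Op 1: note_on(63): voice 0 is free -> assigned | voices=[63 - -]
Op 2: note_off(63): free voice 0 | voices=[- - -]
Op 3: note_on(76): voice 0 is free -> assigned | voices=[76 - -]
Op 4: note_on(75): voice 1 is free -> assigned | voices=[76 75 -]
Op 5: note_on(64): voice 2 is free -> assigned | voices=[76 75 64]
Op 6: note_on(67): all voices busy, STEAL voice 0 (pitch 76, oldest) -> assign | voices=[67 75 64]
Op 7: note_on(72): all voices busy, STEAL voice 1 (pitch 75, oldest) -> assign | voices=[67 72 64]
Op 8: note_on(86): all voices busy, STEAL voice 2 (pitch 64, oldest) -> assign | voices=[67 72 86]

Answer: 5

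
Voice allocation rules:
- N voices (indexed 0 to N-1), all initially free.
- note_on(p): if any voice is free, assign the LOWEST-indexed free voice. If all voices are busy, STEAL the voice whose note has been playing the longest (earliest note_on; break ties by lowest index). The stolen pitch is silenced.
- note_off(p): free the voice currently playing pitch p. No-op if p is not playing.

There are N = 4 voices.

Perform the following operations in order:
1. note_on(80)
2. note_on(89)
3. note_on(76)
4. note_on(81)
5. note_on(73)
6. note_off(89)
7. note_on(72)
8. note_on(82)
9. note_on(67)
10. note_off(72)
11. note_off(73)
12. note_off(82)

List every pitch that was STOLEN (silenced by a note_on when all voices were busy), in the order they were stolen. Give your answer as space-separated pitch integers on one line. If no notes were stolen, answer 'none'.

Answer: 80 76 81

Derivation:
Op 1: note_on(80): voice 0 is free -> assigned | voices=[80 - - -]
Op 2: note_on(89): voice 1 is free -> assigned | voices=[80 89 - -]
Op 3: note_on(76): voice 2 is free -> assigned | voices=[80 89 76 -]
Op 4: note_on(81): voice 3 is free -> assigned | voices=[80 89 76 81]
Op 5: note_on(73): all voices busy, STEAL voice 0 (pitch 80, oldest) -> assign | voices=[73 89 76 81]
Op 6: note_off(89): free voice 1 | voices=[73 - 76 81]
Op 7: note_on(72): voice 1 is free -> assigned | voices=[73 72 76 81]
Op 8: note_on(82): all voices busy, STEAL voice 2 (pitch 76, oldest) -> assign | voices=[73 72 82 81]
Op 9: note_on(67): all voices busy, STEAL voice 3 (pitch 81, oldest) -> assign | voices=[73 72 82 67]
Op 10: note_off(72): free voice 1 | voices=[73 - 82 67]
Op 11: note_off(73): free voice 0 | voices=[- - 82 67]
Op 12: note_off(82): free voice 2 | voices=[- - - 67]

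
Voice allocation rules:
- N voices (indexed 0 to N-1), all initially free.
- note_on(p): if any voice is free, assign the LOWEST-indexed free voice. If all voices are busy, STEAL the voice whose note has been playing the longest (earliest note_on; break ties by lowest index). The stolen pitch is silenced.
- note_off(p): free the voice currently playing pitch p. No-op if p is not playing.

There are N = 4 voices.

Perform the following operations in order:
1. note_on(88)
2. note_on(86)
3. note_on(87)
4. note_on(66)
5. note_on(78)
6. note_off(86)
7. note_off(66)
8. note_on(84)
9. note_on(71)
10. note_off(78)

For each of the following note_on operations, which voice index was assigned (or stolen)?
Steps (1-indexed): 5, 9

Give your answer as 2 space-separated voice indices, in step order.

Answer: 0 3

Derivation:
Op 1: note_on(88): voice 0 is free -> assigned | voices=[88 - - -]
Op 2: note_on(86): voice 1 is free -> assigned | voices=[88 86 - -]
Op 3: note_on(87): voice 2 is free -> assigned | voices=[88 86 87 -]
Op 4: note_on(66): voice 3 is free -> assigned | voices=[88 86 87 66]
Op 5: note_on(78): all voices busy, STEAL voice 0 (pitch 88, oldest) -> assign | voices=[78 86 87 66]
Op 6: note_off(86): free voice 1 | voices=[78 - 87 66]
Op 7: note_off(66): free voice 3 | voices=[78 - 87 -]
Op 8: note_on(84): voice 1 is free -> assigned | voices=[78 84 87 -]
Op 9: note_on(71): voice 3 is free -> assigned | voices=[78 84 87 71]
Op 10: note_off(78): free voice 0 | voices=[- 84 87 71]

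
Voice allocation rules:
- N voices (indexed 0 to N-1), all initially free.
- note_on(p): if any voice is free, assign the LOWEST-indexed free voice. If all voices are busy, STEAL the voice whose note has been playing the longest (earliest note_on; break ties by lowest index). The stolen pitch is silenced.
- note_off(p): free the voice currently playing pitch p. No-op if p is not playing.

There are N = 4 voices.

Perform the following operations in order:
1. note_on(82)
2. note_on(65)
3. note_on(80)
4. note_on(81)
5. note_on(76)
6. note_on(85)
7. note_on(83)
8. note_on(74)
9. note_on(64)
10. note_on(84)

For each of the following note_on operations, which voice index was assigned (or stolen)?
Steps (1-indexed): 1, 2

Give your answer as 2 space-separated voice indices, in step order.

Op 1: note_on(82): voice 0 is free -> assigned | voices=[82 - - -]
Op 2: note_on(65): voice 1 is free -> assigned | voices=[82 65 - -]
Op 3: note_on(80): voice 2 is free -> assigned | voices=[82 65 80 -]
Op 4: note_on(81): voice 3 is free -> assigned | voices=[82 65 80 81]
Op 5: note_on(76): all voices busy, STEAL voice 0 (pitch 82, oldest) -> assign | voices=[76 65 80 81]
Op 6: note_on(85): all voices busy, STEAL voice 1 (pitch 65, oldest) -> assign | voices=[76 85 80 81]
Op 7: note_on(83): all voices busy, STEAL voice 2 (pitch 80, oldest) -> assign | voices=[76 85 83 81]
Op 8: note_on(74): all voices busy, STEAL voice 3 (pitch 81, oldest) -> assign | voices=[76 85 83 74]
Op 9: note_on(64): all voices busy, STEAL voice 0 (pitch 76, oldest) -> assign | voices=[64 85 83 74]
Op 10: note_on(84): all voices busy, STEAL voice 1 (pitch 85, oldest) -> assign | voices=[64 84 83 74]

Answer: 0 1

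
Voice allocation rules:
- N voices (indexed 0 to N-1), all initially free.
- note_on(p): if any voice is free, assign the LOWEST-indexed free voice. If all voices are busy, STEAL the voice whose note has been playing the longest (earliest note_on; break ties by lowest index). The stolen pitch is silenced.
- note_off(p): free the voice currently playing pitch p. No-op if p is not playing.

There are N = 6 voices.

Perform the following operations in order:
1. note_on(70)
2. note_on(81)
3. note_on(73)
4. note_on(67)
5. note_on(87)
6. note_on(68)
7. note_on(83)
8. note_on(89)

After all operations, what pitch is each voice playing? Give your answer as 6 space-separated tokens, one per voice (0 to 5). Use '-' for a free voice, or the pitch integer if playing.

Answer: 83 89 73 67 87 68

Derivation:
Op 1: note_on(70): voice 0 is free -> assigned | voices=[70 - - - - -]
Op 2: note_on(81): voice 1 is free -> assigned | voices=[70 81 - - - -]
Op 3: note_on(73): voice 2 is free -> assigned | voices=[70 81 73 - - -]
Op 4: note_on(67): voice 3 is free -> assigned | voices=[70 81 73 67 - -]
Op 5: note_on(87): voice 4 is free -> assigned | voices=[70 81 73 67 87 -]
Op 6: note_on(68): voice 5 is free -> assigned | voices=[70 81 73 67 87 68]
Op 7: note_on(83): all voices busy, STEAL voice 0 (pitch 70, oldest) -> assign | voices=[83 81 73 67 87 68]
Op 8: note_on(89): all voices busy, STEAL voice 1 (pitch 81, oldest) -> assign | voices=[83 89 73 67 87 68]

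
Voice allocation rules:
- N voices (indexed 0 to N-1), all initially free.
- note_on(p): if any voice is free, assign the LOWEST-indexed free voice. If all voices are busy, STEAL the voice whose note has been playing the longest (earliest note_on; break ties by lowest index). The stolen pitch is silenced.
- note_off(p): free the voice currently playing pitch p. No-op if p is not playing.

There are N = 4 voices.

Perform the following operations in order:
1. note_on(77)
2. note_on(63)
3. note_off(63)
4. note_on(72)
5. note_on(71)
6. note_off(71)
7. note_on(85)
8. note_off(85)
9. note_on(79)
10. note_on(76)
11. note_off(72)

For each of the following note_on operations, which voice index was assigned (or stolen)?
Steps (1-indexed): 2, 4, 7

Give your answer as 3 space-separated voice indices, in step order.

Op 1: note_on(77): voice 0 is free -> assigned | voices=[77 - - -]
Op 2: note_on(63): voice 1 is free -> assigned | voices=[77 63 - -]
Op 3: note_off(63): free voice 1 | voices=[77 - - -]
Op 4: note_on(72): voice 1 is free -> assigned | voices=[77 72 - -]
Op 5: note_on(71): voice 2 is free -> assigned | voices=[77 72 71 -]
Op 6: note_off(71): free voice 2 | voices=[77 72 - -]
Op 7: note_on(85): voice 2 is free -> assigned | voices=[77 72 85 -]
Op 8: note_off(85): free voice 2 | voices=[77 72 - -]
Op 9: note_on(79): voice 2 is free -> assigned | voices=[77 72 79 -]
Op 10: note_on(76): voice 3 is free -> assigned | voices=[77 72 79 76]
Op 11: note_off(72): free voice 1 | voices=[77 - 79 76]

Answer: 1 1 2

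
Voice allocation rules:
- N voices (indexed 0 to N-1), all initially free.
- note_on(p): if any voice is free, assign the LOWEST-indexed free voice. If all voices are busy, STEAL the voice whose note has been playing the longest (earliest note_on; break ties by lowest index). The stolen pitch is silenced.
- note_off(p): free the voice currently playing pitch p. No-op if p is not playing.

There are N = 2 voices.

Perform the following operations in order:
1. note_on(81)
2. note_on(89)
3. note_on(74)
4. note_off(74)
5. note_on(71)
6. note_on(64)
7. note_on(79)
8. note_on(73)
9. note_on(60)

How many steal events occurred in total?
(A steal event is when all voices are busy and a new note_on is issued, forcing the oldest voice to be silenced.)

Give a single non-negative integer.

Op 1: note_on(81): voice 0 is free -> assigned | voices=[81 -]
Op 2: note_on(89): voice 1 is free -> assigned | voices=[81 89]
Op 3: note_on(74): all voices busy, STEAL voice 0 (pitch 81, oldest) -> assign | voices=[74 89]
Op 4: note_off(74): free voice 0 | voices=[- 89]
Op 5: note_on(71): voice 0 is free -> assigned | voices=[71 89]
Op 6: note_on(64): all voices busy, STEAL voice 1 (pitch 89, oldest) -> assign | voices=[71 64]
Op 7: note_on(79): all voices busy, STEAL voice 0 (pitch 71, oldest) -> assign | voices=[79 64]
Op 8: note_on(73): all voices busy, STEAL voice 1 (pitch 64, oldest) -> assign | voices=[79 73]
Op 9: note_on(60): all voices busy, STEAL voice 0 (pitch 79, oldest) -> assign | voices=[60 73]

Answer: 5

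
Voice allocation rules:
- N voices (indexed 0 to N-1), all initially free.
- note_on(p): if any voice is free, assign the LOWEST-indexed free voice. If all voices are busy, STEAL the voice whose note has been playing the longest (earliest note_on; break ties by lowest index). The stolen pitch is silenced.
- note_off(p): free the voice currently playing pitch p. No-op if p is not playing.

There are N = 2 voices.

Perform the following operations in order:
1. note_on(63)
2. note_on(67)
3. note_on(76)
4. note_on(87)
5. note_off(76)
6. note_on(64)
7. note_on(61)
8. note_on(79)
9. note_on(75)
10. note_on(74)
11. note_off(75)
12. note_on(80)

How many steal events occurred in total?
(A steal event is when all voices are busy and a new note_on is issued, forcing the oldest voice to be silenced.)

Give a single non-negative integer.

Op 1: note_on(63): voice 0 is free -> assigned | voices=[63 -]
Op 2: note_on(67): voice 1 is free -> assigned | voices=[63 67]
Op 3: note_on(76): all voices busy, STEAL voice 0 (pitch 63, oldest) -> assign | voices=[76 67]
Op 4: note_on(87): all voices busy, STEAL voice 1 (pitch 67, oldest) -> assign | voices=[76 87]
Op 5: note_off(76): free voice 0 | voices=[- 87]
Op 6: note_on(64): voice 0 is free -> assigned | voices=[64 87]
Op 7: note_on(61): all voices busy, STEAL voice 1 (pitch 87, oldest) -> assign | voices=[64 61]
Op 8: note_on(79): all voices busy, STEAL voice 0 (pitch 64, oldest) -> assign | voices=[79 61]
Op 9: note_on(75): all voices busy, STEAL voice 1 (pitch 61, oldest) -> assign | voices=[79 75]
Op 10: note_on(74): all voices busy, STEAL voice 0 (pitch 79, oldest) -> assign | voices=[74 75]
Op 11: note_off(75): free voice 1 | voices=[74 -]
Op 12: note_on(80): voice 1 is free -> assigned | voices=[74 80]

Answer: 6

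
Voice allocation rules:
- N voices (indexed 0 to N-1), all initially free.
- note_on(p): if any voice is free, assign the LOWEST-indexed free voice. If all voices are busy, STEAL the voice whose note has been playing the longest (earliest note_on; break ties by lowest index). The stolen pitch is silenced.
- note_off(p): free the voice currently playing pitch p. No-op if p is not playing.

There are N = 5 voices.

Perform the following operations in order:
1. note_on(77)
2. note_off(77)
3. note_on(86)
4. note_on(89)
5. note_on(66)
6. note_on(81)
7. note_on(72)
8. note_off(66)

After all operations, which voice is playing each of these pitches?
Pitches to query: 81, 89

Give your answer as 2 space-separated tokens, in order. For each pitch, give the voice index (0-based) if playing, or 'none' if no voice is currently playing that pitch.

Op 1: note_on(77): voice 0 is free -> assigned | voices=[77 - - - -]
Op 2: note_off(77): free voice 0 | voices=[- - - - -]
Op 3: note_on(86): voice 0 is free -> assigned | voices=[86 - - - -]
Op 4: note_on(89): voice 1 is free -> assigned | voices=[86 89 - - -]
Op 5: note_on(66): voice 2 is free -> assigned | voices=[86 89 66 - -]
Op 6: note_on(81): voice 3 is free -> assigned | voices=[86 89 66 81 -]
Op 7: note_on(72): voice 4 is free -> assigned | voices=[86 89 66 81 72]
Op 8: note_off(66): free voice 2 | voices=[86 89 - 81 72]

Answer: 3 1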